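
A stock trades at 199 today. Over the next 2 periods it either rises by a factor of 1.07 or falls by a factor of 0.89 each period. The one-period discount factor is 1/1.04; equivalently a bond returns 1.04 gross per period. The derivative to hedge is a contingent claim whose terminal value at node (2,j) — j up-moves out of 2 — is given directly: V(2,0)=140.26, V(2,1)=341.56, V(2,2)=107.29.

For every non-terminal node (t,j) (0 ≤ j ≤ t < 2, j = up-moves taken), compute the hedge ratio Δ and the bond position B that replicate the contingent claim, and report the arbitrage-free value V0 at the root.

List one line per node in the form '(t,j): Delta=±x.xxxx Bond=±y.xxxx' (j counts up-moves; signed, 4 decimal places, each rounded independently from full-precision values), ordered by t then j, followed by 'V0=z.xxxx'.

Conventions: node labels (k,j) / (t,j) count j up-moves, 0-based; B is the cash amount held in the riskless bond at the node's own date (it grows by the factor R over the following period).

The replicating-portfolio and risk-neutral prices coincide; use p* = (1.04−0.89)/(1.07−0.89) = 0.8333 for the latter.
Expiry values: V(2,0)=140.2600, V(2,1)=341.5600, V(2,2)=107.2900
Node (1,0) S=177.1100: V=(p*·341.5600+(1−p*)·140.2600)/1.04=296.1635; Δ=(341.5600−140.2600)/(189.5077−157.6279)=6.3143; B=V−Δ·S=-822.1699
Node (1,1) S=212.9300: V=(p*·107.2900+(1−p*)·341.5600)/1.04=140.7067; Δ=(107.2900−341.5600)/(227.8351−189.5077)=-6.1123; B=V−Δ·S=1442.2067
Node (0,0) S=199.0000: V=(p*·140.7067+(1−p*)·296.1635)/1.04=160.2079; Δ=(140.7067−296.1635)/(212.9300−177.1100)=-4.3399; B=V−Δ·S=1023.8564
Sanity check at the root: Δ(0,0)·S0 + B(0,0) reproduces V0 = 160.2079.

(0,0): Delta=-4.3399 Bond=1023.8564
(1,0): Delta=6.3143 Bond=-822.1699
(1,1): Delta=-6.1123 Bond=1442.2067
V0=160.2079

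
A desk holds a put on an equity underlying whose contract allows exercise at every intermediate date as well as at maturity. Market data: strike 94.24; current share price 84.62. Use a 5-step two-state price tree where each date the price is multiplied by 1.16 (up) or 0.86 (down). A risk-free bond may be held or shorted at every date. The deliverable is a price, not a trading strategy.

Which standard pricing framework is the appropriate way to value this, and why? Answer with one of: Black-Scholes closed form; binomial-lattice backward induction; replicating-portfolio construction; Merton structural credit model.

Key observation: the defining feature is the embedded early-exercise option across 5 discrete dates on the spot-84.62 tree; pricing the strike-94.24 put means working backward with an exercise test at every node.

framework: binomial-lattice backward induction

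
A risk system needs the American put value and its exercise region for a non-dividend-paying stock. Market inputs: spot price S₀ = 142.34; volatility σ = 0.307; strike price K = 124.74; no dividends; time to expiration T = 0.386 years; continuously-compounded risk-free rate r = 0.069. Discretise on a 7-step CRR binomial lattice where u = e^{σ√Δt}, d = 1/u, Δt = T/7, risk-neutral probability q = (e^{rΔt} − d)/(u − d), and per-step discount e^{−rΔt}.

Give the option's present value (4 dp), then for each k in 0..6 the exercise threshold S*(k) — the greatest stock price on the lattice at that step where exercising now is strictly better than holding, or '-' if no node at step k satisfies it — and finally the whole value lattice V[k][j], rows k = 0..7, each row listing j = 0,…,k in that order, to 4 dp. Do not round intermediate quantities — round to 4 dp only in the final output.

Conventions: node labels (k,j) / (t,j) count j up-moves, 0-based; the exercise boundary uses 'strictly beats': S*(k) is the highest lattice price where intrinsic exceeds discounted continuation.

price = 3.0988
boundary = - - - - - 99.2619 106.6821
tree:
3.0988
5.0576 1.2280
8.0380 2.2137 0.2840
12.3586 3.9205 0.5800 0.0000
18.2231 6.7805 1.1843 0.0000 0.0000
25.4781 11.3445 2.4183 0.0000 0.0000 0.0000
32.3822 18.0579 4.9380 0.0000 0.0000 0.0000 0.0000
38.8060 25.4781 10.0831 0.0000 0.0000 0.0000 0.0000 0.0000

Δt=0.05514, u=1.07475, d=0.93045, q=0.50840, disc=e^(-rΔt)=0.99620
k=7 terminal: V=max(K-S,0) → 38.8060 25.4781 10.0831 0.0000 0.0000 0.0000 0.0000 0.0000
k=6: j=0 S=92.3578 intr=32.3822 cont=31.9084 V=32.3822[EX]; j=1 S=106.6821 intr=18.0579 cont=17.5842 V=18.0579[EX]; j=2 S=123.2280 intr=1.5120 cont=4.9380 V=4.9380[hold]; j=3 S=142.3400 intr=0.0000 cont=0.0000 V=0.0000[hold]; j=4 S=164.4162 intr=0.0000 cont=0.0000 V=0.0000[hold]; j=5 S=189.9164 intr=0.0000 cont=0.0000 V=0.0000[hold]; j=6 S=219.3715 intr=0.0000 cont=0.0000 V=0.0000[hold]  S*(6)=106.6821
k=5: j=0 S=99.2619 intr=25.4781 cont=25.0044 V=25.4781[EX]; j=1 S=114.6569 intr=10.0831 cont=11.3445 V=11.3445[hold]; j=2 S=132.4397 intr=0.0000 cont=2.4183 V=2.4183[hold]; j=3 S=152.9804 intr=0.0000 cont=0.0000 V=0.0000[hold]; j=4 S=176.7069 intr=0.0000 cont=0.0000 V=0.0000[hold]; j=5 S=204.1133 intr=0.0000 cont=0.0000 V=0.0000[hold]  S*(5)=99.2619
k=4: j=0 S=106.6821 intr=18.0579 cont=18.2231 V=18.2231[hold]; j=1 S=123.2280 intr=1.5120 cont=6.7805 V=6.7805[hold]; j=2 S=142.3400 intr=0.0000 cont=1.1843 V=1.1843[hold]; j=3 S=164.4162 intr=0.0000 cont=0.0000 V=0.0000[hold]; j=4 S=189.9164 intr=0.0000 cont=0.0000 V=0.0000[hold]  S*(4)=-
k=3: j=0 S=114.6569 intr=10.0831 cont=12.3586 V=12.3586[hold]; j=1 S=132.4397 intr=0.0000 cont=3.9205 V=3.9205[hold]; j=2 S=152.9804 intr=0.0000 cont=0.5800 V=0.5800[hold]; j=3 S=176.7069 intr=0.0000 cont=0.0000 V=0.0000[hold]  S*(3)=-
k=2: j=0 S=123.2280 intr=1.5120 cont=8.0380 V=8.0380[hold]; j=1 S=142.3400 intr=0.0000 cont=2.2137 V=2.2137[hold]; j=2 S=164.4162 intr=0.0000 cont=0.2840 V=0.2840[hold]  S*(2)=-
k=1: j=0 S=132.4397 intr=0.0000 cont=5.0576 V=5.0576[hold]; j=1 S=152.9804 intr=0.0000 cont=1.2280 V=1.2280[hold]  S*(1)=-
k=0: j=0 S=142.3400 intr=0.0000 cont=3.0988 V=3.0988[hold]  S*(0)=-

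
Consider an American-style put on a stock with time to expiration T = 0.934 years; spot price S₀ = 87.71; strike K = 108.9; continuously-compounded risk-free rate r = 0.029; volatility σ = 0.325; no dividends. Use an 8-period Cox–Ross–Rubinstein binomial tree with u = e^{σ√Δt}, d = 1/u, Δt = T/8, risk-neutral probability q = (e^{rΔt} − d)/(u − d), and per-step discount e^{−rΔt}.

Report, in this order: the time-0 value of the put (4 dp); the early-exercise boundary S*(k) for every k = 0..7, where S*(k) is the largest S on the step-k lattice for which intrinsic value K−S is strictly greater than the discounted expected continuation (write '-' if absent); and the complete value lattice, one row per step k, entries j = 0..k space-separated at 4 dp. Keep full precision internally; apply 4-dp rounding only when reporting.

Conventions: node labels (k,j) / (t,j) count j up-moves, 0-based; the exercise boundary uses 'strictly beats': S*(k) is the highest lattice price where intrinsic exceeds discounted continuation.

price = 23.9193
boundary = - - 70.2415 62.8588 70.2415 78.4913 87.7100 98.0114
tree:
23.9193
30.9257 16.7201
38.6585 23.0117 10.2222
46.0412 30.4842 15.3162 4.9382
52.6479 38.6585 22.1029 8.2883 1.4509
58.5603 46.0412 30.4087 13.5251 2.8406 0.0000
63.8512 52.6479 38.6585 21.1900 5.5615 0.0000 0.0000
68.5860 58.5603 46.0412 30.4087 10.8886 0.0000 0.0000 0.0000
72.8232 63.8512 52.6479 38.6585 21.1900 0.0000 0.0000 0.0000 0.0000

Δt=0.11675  u=1.11745  d=0.89490  q=0.48751  discount=0.99662
step 8 (expiry): payoffs max(K−S,0) = 72.8232 63.8512 52.6479 38.6585 21.1900 0.0000 0.0000 0.0000 0.0000
step 7: (k=7,j=0): S=40.3140, K−S=68.5860, hold=68.2179 ⇒ V=68.5860 exercise | (k=7,j=1): S=50.3397, K−S=58.5603, hold=58.1922 ⇒ V=58.5603 exercise | (k=7,j=2): S=62.8588, K−S=46.0412, hold=45.6731 ⇒ V=46.0412 exercise | (k=7,j=3): S=78.4913, K−S=30.4087, hold=30.0406 ⇒ V=30.4087 exercise | (k=7,j=4): S=98.0114, K−S=10.8886, hold=10.8231 ⇒ V=10.8886 exercise | (k=7,j=5): S=122.3861, K−S=0.0000, hold=0.0000 ⇒ V=0.0000 continue | (k=7,j=6): S=152.8225, K−S=0.0000, hold=0.0000 ⇒ V=0.0000 continue | (k=7,j=7): S=190.8283, K−S=0.0000, hold=0.0000 ⇒ V=0.0000 continue  boundary S*=98.0114
step 6: (k=6,j=0): S=45.0488, K−S=63.8512, hold=63.4831 ⇒ V=63.8512 exercise | (k=6,j=1): S=56.2521, K−S=52.6479, hold=52.2798 ⇒ V=52.6479 exercise | (k=6,j=2): S=70.2415, K−S=38.6585, hold=38.2904 ⇒ V=38.6585 exercise | (k=6,j=3): S=87.7100, K−S=21.1900, hold=20.8219 ⇒ V=21.1900 exercise | (k=6,j=4): S=109.5228, K−S=0.0000, hold=5.5615 ⇒ V=5.5615 continue | (k=6,j=5): S=136.7602, K−S=0.0000, hold=0.0000 ⇒ V=0.0000 continue | (k=6,j=6): S=170.7714, K−S=0.0000, hold=0.0000 ⇒ V=0.0000 continue  boundary S*=87.7100
step 5: (k=5,j=0): S=50.3397, K−S=58.5603, hold=58.1922 ⇒ V=58.5603 exercise | (k=5,j=1): S=62.8588, K−S=46.0412, hold=45.6731 ⇒ V=46.0412 exercise | (k=5,j=2): S=78.4913, K−S=30.4087, hold=30.0406 ⇒ V=30.4087 exercise | (k=5,j=3): S=98.0114, K−S=10.8886, hold=13.5251 ⇒ V=13.5251 continue | (k=5,j=4): S=122.3861, K−S=0.0000, hold=2.8406 ⇒ V=2.8406 continue | (k=5,j=5): S=152.8225, K−S=0.0000, hold=0.0000 ⇒ V=0.0000 continue  boundary S*=78.4913
step 4: (k=4,j=0): S=56.2521, K−S=52.6479, hold=52.2798 ⇒ V=52.6479 exercise | (k=4,j=1): S=70.2415, K−S=38.6585, hold=38.2904 ⇒ V=38.6585 exercise | (k=4,j=2): S=87.7100, K−S=21.1900, hold=22.1029 ⇒ V=22.1029 continue | (k=4,j=3): S=109.5228, K−S=0.0000, hold=8.2883 ⇒ V=8.2883 continue | (k=4,j=4): S=136.7602, K−S=0.0000, hold=1.4509 ⇒ V=1.4509 continue  boundary S*=70.2415
step 3: (k=3,j=0): S=62.8588, K−S=46.0412, hold=45.6731 ⇒ V=46.0412 exercise | (k=3,j=1): S=78.4913, K−S=30.4087, hold=30.4842 ⇒ V=30.4842 continue | (k=3,j=2): S=98.0114, K−S=10.8886, hold=15.3162 ⇒ V=15.3162 continue | (k=3,j=3): S=122.3861, K−S=0.0000, hold=4.9382 ⇒ V=4.9382 continue  boundary S*=62.8588
step 2: (k=2,j=0): S=70.2415, K−S=38.6585, hold=38.3271 ⇒ V=38.6585 exercise | (k=2,j=1): S=87.7100, K−S=21.1900, hold=23.0117 ⇒ V=23.0117 continue | (k=2,j=2): S=109.5228, K−S=0.0000, hold=10.2222 ⇒ V=10.2222 continue  boundary S*=70.2415
step 1: (k=1,j=0): S=78.4913, K−S=30.4087, hold=30.9257 ⇒ V=30.9257 continue | (k=1,j=1): S=98.0114, K−S=10.8886, hold=16.7201 ⇒ V=16.7201 continue  boundary S*=-
step 0: (k=0,j=0): S=87.7100, K−S=21.1900, hold=23.9193 ⇒ V=23.9193 continue  boundary S*=-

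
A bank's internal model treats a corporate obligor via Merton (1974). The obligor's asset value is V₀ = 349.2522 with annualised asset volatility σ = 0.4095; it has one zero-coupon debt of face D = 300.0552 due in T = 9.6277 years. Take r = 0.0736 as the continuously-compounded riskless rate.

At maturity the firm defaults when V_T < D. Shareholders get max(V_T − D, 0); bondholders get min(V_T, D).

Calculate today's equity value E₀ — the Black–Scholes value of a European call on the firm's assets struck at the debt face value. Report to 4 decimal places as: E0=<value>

Work the structural quantities from V₀ = 349.2522 against face 300.0552:
d₁ = [ln(V₀/D) + (r + σ²/2)T] / (σ√T)
   = [ln(349.2522/300.0552) + (0.0736 + 0.5·0.4095²)·9.6277] / (0.4095·√9.6277)
   = [0.151828 + 1.515834] / 1.270619 = 1.312481
d₂ = d₁ − σ√T = 1.312481 − 1.270619 = 0.041862
N(d₁) = 0.905321,  N(d₂) = 0.516696,  e^(−rT) = 0.492334
E₀ = V₀·N(d₁) − D·e^(−rT)·N(d₂)
   = 349.2522·0.905321 − 300.0552·0.492334·0.516696 = 239.855309

E0=239.8553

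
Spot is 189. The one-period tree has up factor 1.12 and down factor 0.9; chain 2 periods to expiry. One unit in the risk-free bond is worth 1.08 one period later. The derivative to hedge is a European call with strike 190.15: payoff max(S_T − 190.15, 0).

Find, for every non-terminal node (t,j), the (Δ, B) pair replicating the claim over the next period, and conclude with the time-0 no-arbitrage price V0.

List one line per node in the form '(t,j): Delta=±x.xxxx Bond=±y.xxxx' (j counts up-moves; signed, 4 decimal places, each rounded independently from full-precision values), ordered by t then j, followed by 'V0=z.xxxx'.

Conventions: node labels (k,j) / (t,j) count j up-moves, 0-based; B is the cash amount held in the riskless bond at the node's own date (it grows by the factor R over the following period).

(0,0): Delta=0.8500 Bond=-133.6133
(1,0): Delta=0.0097 Bond=-1.3712
(1,1): Delta=1.0000 Bond=-176.0648
V0=27.0274

The replicating-portfolio and risk-neutral prices coincide; use p* = (1.08−0.9)/(1.12−0.9) = 0.8182 for the latter.
At maturity the claim pays: V(2,0)=0.0000, V(2,1)=0.3620, V(2,2)=46.9316
Node (1,0) S=170.1000: V=(p*·0.3620+(1−p*)·0.0000)/1.08=0.2742; Δ=(0.3620−0.0000)/(190.5120−153.0900)=0.0097; B=V−Δ·S=-1.3712
Node (1,1) S=211.6800: V=(p*·46.9316+(1−p*)·0.3620)/1.08=35.6152; Δ=(46.9316−0.3620)/(237.0816−190.5120)=1.0000; B=V−Δ·S=-176.0648
Node (0,0) S=189.0000: V=(p*·35.6152+(1−p*)·0.2742)/1.08=27.0274; Δ=(35.6152−0.2742)/(211.6800−170.1000)=0.8500; B=V−Δ·S=-133.6133
Check: Δ(0,0)·S0 + B(0,0) = 27.0274 = V0.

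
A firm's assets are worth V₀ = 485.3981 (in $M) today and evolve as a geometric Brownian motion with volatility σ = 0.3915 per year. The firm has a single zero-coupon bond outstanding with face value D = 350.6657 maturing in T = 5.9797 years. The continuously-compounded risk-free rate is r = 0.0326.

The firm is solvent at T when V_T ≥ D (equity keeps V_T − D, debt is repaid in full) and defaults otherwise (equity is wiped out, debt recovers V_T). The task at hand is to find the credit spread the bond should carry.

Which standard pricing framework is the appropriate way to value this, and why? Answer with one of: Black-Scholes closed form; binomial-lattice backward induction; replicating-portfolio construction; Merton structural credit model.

framework: Merton structural credit model

Key observation: a levered firm with one bullet debt due at 5.9797 years is the canonical structural-credit setup: equity is a call on the firm's assets struck at the face value.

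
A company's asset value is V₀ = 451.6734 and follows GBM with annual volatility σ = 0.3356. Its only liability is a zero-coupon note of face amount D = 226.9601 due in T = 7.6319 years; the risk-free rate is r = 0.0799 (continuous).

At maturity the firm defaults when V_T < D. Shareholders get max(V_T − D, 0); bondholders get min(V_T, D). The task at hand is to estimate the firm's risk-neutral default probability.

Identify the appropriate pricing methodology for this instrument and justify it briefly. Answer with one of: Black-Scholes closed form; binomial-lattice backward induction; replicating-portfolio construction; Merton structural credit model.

framework: Merton structural credit model

Key observation: the question is about default risk generated by asset-value dynamics against a debt face of 226.9601 — the structural framework prices exactly that.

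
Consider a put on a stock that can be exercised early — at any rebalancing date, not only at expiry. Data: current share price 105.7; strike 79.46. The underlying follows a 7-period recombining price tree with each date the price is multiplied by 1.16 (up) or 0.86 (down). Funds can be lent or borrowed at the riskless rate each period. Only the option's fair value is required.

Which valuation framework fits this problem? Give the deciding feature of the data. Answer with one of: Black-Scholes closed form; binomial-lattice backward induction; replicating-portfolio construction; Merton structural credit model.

Key observation: the exercise right at every one of the 7 steps is what matters: each node needs max(79.46 − S, continuation), which only the stepwise tree valuation starting from spot 105.7 delivers.

framework: binomial-lattice backward induction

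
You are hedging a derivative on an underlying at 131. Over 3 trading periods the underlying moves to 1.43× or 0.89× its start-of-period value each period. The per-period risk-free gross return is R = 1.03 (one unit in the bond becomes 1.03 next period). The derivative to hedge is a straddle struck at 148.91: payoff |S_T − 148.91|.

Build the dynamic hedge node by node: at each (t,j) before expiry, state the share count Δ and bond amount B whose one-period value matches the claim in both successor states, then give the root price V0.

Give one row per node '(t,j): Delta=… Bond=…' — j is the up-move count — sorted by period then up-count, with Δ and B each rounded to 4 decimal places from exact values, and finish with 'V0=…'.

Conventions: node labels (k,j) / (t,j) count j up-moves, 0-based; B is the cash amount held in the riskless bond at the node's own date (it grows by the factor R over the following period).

Under the risk-neutral measure, an up-move has probability p* = (R−d)/(u−d) = 0.2593 and values discount at R = 1.03.
Payoffs at expiry: V(3,0)=56.5591, V(3,1)=0.5259, V(3,2)=89.5049, V(3,3)=234.1611
Node (2,0) S=103.7651: V=(p*·0.5259+(1−p*)·56.5591)/1.03=40.8077; Δ=(0.5259−56.5591)/(148.3841−92.3509)=-1.0000; B=V−Δ·S=144.5728
Node (2,1) S=166.7237: V=(p*·89.5049+(1−p*)·0.5259)/1.03=22.9073; Δ=(89.5049−0.5259)/(238.4149−148.3841)=0.9883; B=V−Δ·S=-141.8686
Node (2,2) S=267.8819: V=(p*·234.1611+(1−p*)·89.5049)/1.03=123.3091; Δ=(234.1611−89.5049)/(383.0711−238.4149)=1.0000; B=V−Δ·S=-144.5728
Node (1,0) S=116.5900: V=(p*·22.9073+(1−p*)·40.8077)/1.03=35.1135; Δ=(22.9073−40.8077)/(166.7237−103.7651)=-0.2843; B=V−Δ·S=68.2624
Node (1,1) S=187.3300: V=(p*·123.3091+(1−p*)·22.9073)/1.03=47.5120; Δ=(123.3091−22.9073)/(267.8819−166.7237)=0.9925; B=V−Δ·S=-138.4172
Node (0,0) S=131.0000: V=(p*·47.5120+(1−p*)·35.1135)/1.03=37.2116; Δ=(47.5120−35.1135)/(187.3300−116.5900)=0.1753; B=V−Δ·S=14.2512
Verification: the root portfolio costs Δ(0,0)·S0 + B(0,0) = 37.2116, matching V0.

(0,0): Delta=0.1753 Bond=14.2512
(1,0): Delta=-0.2843 Bond=68.2624
(1,1): Delta=0.9925 Bond=-138.4172
(2,0): Delta=-1.0000 Bond=144.5728
(2,1): Delta=0.9883 Bond=-141.8686
(2,2): Delta=1.0000 Bond=-144.5728
V0=37.2116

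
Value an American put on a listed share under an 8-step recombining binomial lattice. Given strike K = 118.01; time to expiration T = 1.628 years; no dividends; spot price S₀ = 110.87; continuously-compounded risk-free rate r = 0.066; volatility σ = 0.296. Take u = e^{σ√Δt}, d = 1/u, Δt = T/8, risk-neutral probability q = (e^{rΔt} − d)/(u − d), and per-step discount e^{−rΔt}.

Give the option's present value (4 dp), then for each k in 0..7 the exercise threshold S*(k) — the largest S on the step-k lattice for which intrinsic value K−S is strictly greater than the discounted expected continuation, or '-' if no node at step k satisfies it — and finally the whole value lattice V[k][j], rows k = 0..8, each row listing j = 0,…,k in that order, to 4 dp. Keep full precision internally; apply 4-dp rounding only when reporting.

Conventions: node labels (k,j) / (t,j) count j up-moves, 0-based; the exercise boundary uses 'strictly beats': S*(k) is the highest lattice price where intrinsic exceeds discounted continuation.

Δt=0.20350  u=1.14285  d=0.87500  q=0.51715  discount=0.98666
step 8 (expiry): payoffs max(K−S,0) = 79.9132 68.2512 53.0193 33.1247 7.1400 0.0000 0.0000 0.0000 0.0000
step 7: (k=7,j=0): S=43.5391, K−S=74.4709, hold=72.8965 ⇒ V=74.4709 exercise | (k=7,j=1): S=56.8670, K−S=61.1430, hold=59.5686 ⇒ V=61.1430 exercise | (k=7,j=2): S=74.2749, K−S=43.7351, hold=42.1607 ⇒ V=43.7351 exercise | (k=7,j=3): S=97.0115, K−S=20.9985, hold=19.4241 ⇒ V=20.9985 exercise | (k=7,j=4): S=126.7082, K−S=0.0000, hold=3.4016 ⇒ V=3.4016 continue | (k=7,j=5): S=165.4955, K−S=0.0000, hold=0.0000 ⇒ V=0.0000 continue | (k=7,j=6): S=216.1561, K−S=0.0000, hold=0.0000 ⇒ V=0.0000 continue | (k=7,j=7): S=282.3247, K−S=0.0000, hold=0.0000 ⇒ V=0.0000 continue  boundary S*=97.0115
step 6: (k=6,j=0): S=49.7588, K−S=68.2512, hold=66.6768 ⇒ V=68.2512 exercise | (k=6,j=1): S=64.9907, K−S=53.0193, hold=51.4449 ⇒ V=53.0193 exercise | (k=6,j=2): S=84.8853, K−S=33.1247, hold=31.5503 ⇒ V=33.1247 exercise | (k=6,j=3): S=110.8700, K−S=7.1400, hold=11.7395 ⇒ V=11.7395 continue | (k=6,j=4): S=144.8090, K−S=0.0000, hold=1.6205 ⇒ V=1.6205 continue | (k=6,j=5): S=189.1371, K−S=0.0000, hold=0.0000 ⇒ V=0.0000 continue | (k=6,j=6): S=247.0348, K−S=0.0000, hold=0.0000 ⇒ V=0.0000 continue  boundary S*=84.8853
step 5: (k=5,j=0): S=56.8670, K−S=61.1430, hold=59.5686 ⇒ V=61.1430 exercise | (k=5,j=1): S=74.2749, K−S=43.7351, hold=42.1607 ⇒ V=43.7351 exercise | (k=5,j=2): S=97.0115, K−S=20.9985, hold=21.7710 ⇒ V=21.7710 continue | (k=5,j=3): S=126.7082, K−S=0.0000, hold=6.4197 ⇒ V=6.4197 continue | (k=5,j=4): S=165.4955, K−S=0.0000, hold=0.7720 ⇒ V=0.7720 continue | (k=5,j=5): S=216.1561, K−S=0.0000, hold=0.0000 ⇒ V=0.0000 continue  boundary S*=74.2749
step 4: (k=4,j=0): S=64.9907, K−S=53.0193, hold=51.4449 ⇒ V=53.0193 exercise | (k=4,j=1): S=84.8853, K−S=33.1247, hold=31.9444 ⇒ V=33.1247 exercise | (k=4,j=2): S=110.8700, K−S=7.1400, hold=13.6475 ⇒ V=13.6475 continue | (k=4,j=3): S=144.8090, K−S=0.0000, hold=3.4523 ⇒ V=3.4523 continue | (k=4,j=4): S=189.1371, K−S=0.0000, hold=0.3678 ⇒ V=0.3678 continue  boundary S*=84.8853
step 3: (k=3,j=0): S=74.2749, K−S=43.7351, hold=42.1607 ⇒ V=43.7351 exercise | (k=3,j=1): S=97.0115, K−S=20.9985, hold=22.7445 ⇒ V=22.7445 continue | (k=3,j=2): S=126.7082, K−S=0.0000, hold=8.2634 ⇒ V=8.2634 continue | (k=3,j=3): S=165.4955, K−S=0.0000, hold=1.8324 ⇒ V=1.8324 continue  boundary S*=74.2749
step 2: (k=2,j=0): S=84.8853, K−S=33.1247, hold=32.4412 ⇒ V=33.1247 exercise | (k=2,j=1): S=110.8700, K−S=7.1400, hold=15.0521 ⇒ V=15.0521 continue | (k=2,j=2): S=144.8090, K−S=0.0000, hold=4.8717 ⇒ V=4.8717 continue  boundary S*=84.8853
step 1: (k=1,j=0): S=97.0115, K−S=20.9985, hold=23.4612 ⇒ V=23.4612 continue | (k=1,j=1): S=126.7082, K−S=0.0000, hold=9.6567 ⇒ V=9.6567 continue  boundary S*=-
step 0: (k=0,j=0): S=110.8700, K−S=7.1400, hold=16.1045 ⇒ V=16.1045 continue  boundary S*=-

price = 16.1045
boundary = - - 84.8853 74.2749 84.8853 74.2749 84.8853 97.0115
tree:
16.1045
23.4612 9.6567
33.1247 15.0521 4.8717
43.7351 22.7445 8.2634 1.8324
53.0193 33.1247 13.6475 3.4523 0.3678
61.1430 43.7351 21.7710 6.4197 0.7720 0.0000
68.2512 53.0193 33.1247 11.7395 1.6205 0.0000 0.0000
74.4709 61.1430 43.7351 20.9985 3.4016 0.0000 0.0000 0.0000
79.9132 68.2512 53.0193 33.1247 7.1400 0.0000 0.0000 0.0000 0.0000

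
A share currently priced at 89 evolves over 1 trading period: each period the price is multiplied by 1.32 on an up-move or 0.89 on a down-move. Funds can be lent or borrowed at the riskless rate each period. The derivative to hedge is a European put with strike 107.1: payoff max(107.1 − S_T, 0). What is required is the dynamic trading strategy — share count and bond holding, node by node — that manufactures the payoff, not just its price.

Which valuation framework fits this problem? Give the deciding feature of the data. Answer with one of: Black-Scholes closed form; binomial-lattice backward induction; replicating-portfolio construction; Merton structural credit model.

framework: replicating-portfolio construction

Key observation: since the answer must list Δ and B at each node of the 1.32/0.89 lattice on 89, the replicating-portfolio method — solving the two-state system at every node — is the one that applies.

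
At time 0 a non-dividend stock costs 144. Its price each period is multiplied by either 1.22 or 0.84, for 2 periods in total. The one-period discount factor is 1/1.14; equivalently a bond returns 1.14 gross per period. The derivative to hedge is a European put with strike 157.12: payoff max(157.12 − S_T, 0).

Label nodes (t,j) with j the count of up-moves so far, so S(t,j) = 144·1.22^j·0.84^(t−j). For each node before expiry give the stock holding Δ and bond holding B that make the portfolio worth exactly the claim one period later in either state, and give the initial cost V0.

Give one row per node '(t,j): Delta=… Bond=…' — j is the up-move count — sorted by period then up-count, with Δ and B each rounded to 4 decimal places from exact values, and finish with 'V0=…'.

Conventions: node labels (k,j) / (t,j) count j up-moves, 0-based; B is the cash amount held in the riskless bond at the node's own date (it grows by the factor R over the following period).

The replicating-portfolio and risk-neutral prices coincide; use p* = (1.14−0.84)/(1.22−0.84) = 0.7895 for the latter.
Terminal payoffs: V(2,0)=55.5136, V(2,1)=9.5488, V(2,2)=0.0000
Node (1,0) S=120.9600: V=(p*·9.5488+(1−p*)·55.5136)/1.14=16.8646; Δ=(9.5488−55.5136)/(147.5712−101.6064)=-1.0000; B=V−Δ·S=137.8246
Node (1,1) S=175.6800: V=(p*·0.0000+(1−p*)·9.5488)/1.14=1.7634; Δ=(0.0000−9.5488)/(214.3296−147.5712)=-0.1430; B=V−Δ·S=26.8918
Node (0,0) S=144.0000: V=(p*·1.7634+(1−p*)·16.8646)/1.14=4.3356; Δ=(1.7634−16.8646)/(175.6800−120.9600)=-0.2760; B=V−Δ·S=44.0755
As a check, the time-0 holding Δ(0,0)·S0 + B(0,0) comes to 4.3356 — exactly V0.

(0,0): Delta=-0.2760 Bond=44.0755
(1,0): Delta=-1.0000 Bond=137.8246
(1,1): Delta=-0.1430 Bond=26.8918
V0=4.3356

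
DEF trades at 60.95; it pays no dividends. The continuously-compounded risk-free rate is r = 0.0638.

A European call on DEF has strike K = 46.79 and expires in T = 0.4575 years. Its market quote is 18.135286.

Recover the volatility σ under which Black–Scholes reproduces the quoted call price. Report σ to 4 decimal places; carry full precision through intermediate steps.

sigma = 0.5746

At σ = 0.5746 the Black–Scholes value reproduces the quote:
σ√T = 0.5746·√0.4575 = 0.388652
d₁ = (ln(S/K) + (r+σ²/2)T) / (σ√T) = (ln(60.95/46.79) + (0.0638+0.5746²/2)·0.4575) / 0.388652 = (0.264384 + 0.104714) / 0.388652 = 0.949687
d₂ = d₁ − σ√T = 0.949687 − 0.388652 = 0.561035
e^{−rT} = 0.971233
N(d₁) = 0.828864,  N(d₂) = 0.712613
V = S·N(d₁) − K·e^{−rT}·N(d₂) = 50.519288 − 32.384002 = 18.135286 (the observed quote) — the price is monotone increasing in volatility, hence this σ is the only solution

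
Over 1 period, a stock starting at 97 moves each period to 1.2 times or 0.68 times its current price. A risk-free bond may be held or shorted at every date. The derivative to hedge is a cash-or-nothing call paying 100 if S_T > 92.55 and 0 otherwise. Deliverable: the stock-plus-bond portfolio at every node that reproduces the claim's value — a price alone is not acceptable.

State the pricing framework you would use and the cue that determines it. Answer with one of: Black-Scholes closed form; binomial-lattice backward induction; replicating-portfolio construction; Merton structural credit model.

framework: replicating-portfolio construction

Key observation: since the answer must list Δ and B at each node of the 1.2/0.68 lattice on 97, the replicating-portfolio method — solving the two-state system at every node — is the one that applies.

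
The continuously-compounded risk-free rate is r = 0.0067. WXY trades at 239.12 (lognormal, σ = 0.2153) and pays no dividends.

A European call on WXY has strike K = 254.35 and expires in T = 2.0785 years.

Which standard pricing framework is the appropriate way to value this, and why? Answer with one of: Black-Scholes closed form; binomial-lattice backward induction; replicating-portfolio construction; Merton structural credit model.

Key observation: a European claim on WXY (strike 254.35) — a lognormal (GBM) underlying with constant rate and volatility — has an exact closed-form value; no lattice or capital structure is involved.

framework: Black-Scholes closed form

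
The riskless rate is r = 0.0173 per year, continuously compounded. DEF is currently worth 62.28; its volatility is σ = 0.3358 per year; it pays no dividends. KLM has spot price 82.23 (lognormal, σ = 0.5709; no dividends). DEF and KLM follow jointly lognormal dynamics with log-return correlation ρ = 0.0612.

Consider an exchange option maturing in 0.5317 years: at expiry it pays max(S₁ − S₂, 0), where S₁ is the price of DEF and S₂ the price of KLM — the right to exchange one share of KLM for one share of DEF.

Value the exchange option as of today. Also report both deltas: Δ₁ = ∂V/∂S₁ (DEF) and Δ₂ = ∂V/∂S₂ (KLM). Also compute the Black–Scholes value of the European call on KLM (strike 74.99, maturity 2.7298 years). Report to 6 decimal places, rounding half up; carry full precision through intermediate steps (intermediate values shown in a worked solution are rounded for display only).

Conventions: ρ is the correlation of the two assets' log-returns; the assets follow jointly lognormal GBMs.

exchange price = 5.667016
Δ1 = 0.360745
Δ2 = -0.204307
price(KLM call K=74.99) = 33.523689

σ_eff = √(σ₁² + σ₂² − 2ρσ₁σ₂) = √(0.3358² + 0.5709² − 2·0.0612·0.3358·0.5709) = 0.644378
d₁ = (ln(S₁/S₂) + (q₂ − q₁ + σ_eff²/2)T) / (σ_eff√T) = (ln(62.28/82.23) + (0.0 − 0.0 + 0.207612)·0.5317) / 0.469866 = -0.356469
d₂ = d₁ − σ_eff√T = -0.356469 − 0.469866 = -0.826335
N(d₁) = 0.360745,  N(d₂) = 0.204307
V = S₁·e^{−q₁T}·N(d₁) − S₂·e^{−q₂T}·N(d₂) = 22.467180 − 16.800164 = 5.667016
Δ₁ = e^{−q₁T}·N(d₁) = 0.360745;  Δ₂ = −e^{−q₂T}·N(d₂) = -0.204307
[vanilla: KLM call K=74.99]
σ√T = 0.5709·√2.7298 = 0.943247
d₁ = (ln(S/K) + (r+σ²/2)T) / (σ√T) = (ln(82.23/74.99) + (0.0173+0.5709²/2)·2.7298) / 0.943247 = (0.092165 + 0.492083) / 0.943247 = 0.619401
d₂ = d₁ − σ√T = 0.619401 − 0.943247 = -0.323846
e^{−rT} = 0.953872
N(d₁) = 0.732174,  N(d₂) = 0.373027
price = S·N(d₁) − K·e^{−rT}·N(d₂) = 60.206668 − 26.682979 = 33.523689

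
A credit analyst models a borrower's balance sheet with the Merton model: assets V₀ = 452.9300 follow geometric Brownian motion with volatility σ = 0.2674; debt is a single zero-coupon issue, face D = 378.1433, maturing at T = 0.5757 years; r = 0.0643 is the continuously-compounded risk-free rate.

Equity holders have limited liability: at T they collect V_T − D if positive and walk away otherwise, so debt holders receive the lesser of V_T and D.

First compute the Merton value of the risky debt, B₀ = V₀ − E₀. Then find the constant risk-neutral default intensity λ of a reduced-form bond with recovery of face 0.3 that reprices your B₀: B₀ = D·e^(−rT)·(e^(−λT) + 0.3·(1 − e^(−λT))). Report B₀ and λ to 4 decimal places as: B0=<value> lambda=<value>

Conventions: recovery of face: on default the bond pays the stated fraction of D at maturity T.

B0=358.4441 lambda=0.0410

Equity is a call on the firm's assets struck at D = 378.1433:
d₁ = [ln(V₀/D) + (r + σ²/2)T] / (σ√T)
   = [ln(452.9300/378.1433) + (0.0643 + 0.5·0.2674²)·0.5757] / (0.2674·√0.5757)
   = [0.180464 + 0.057600] / 0.202889 = 1.173368
d₂ = d₁ − σ√T = 1.173368 − 0.202889 = 0.970478
N(d₁) = 0.879676,  N(d₂) = 0.834096,  e^(−rT) = 0.963659
E₀ = V₀·N(d₁) − D·e^(−rT)·N(d₂)
   = 452.9300·0.879676 − 378.1433·0.963659·0.834096 = 94.485934
B₀ = V₀ − E₀ = 452.9300 − 94.485934 = 358.444066
e^(−λT) = (B₀·e^(rT)/D − 0.3)/(1 − 0.3) = (358.4441·1.037711/378.1433 − 0.3)/0.7 = 0.97664587
λ = −ln(0.97664587)/0.5757 = 0.041048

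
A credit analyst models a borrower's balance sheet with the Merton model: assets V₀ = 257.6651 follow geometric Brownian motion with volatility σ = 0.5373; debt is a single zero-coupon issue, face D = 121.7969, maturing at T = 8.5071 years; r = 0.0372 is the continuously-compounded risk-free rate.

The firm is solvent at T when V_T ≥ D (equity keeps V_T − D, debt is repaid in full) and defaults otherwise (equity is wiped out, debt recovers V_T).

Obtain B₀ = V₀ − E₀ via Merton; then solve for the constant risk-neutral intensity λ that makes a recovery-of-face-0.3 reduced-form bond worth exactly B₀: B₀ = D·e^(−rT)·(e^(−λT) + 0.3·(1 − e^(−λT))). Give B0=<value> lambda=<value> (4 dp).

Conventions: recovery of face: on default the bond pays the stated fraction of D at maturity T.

Work the structural quantities from V₀ = 257.6651 against face 121.7969:
d₁ = [ln(V₀/D) + (r + σ²/2)T] / (σ√T)
   = [ln(257.6651/121.7969) + (0.0372 + 0.5·0.5373²)·8.5071] / (0.5373·√8.5071)
   = [0.749306 + 1.544427] / 1.567139 = 1.463643
d₂ = d₁ − σ√T = 1.463643 − 1.567139 = -0.103496
N(d₁) = 0.928354,  N(d₂) = 0.458785,  e^(−rT) = 0.728721
E₀ = V₀·N(d₁) − D·e^(−rT)·N(d₂)
   = 257.6651·0.928354 − 121.7969·0.728721·0.458785 = 198.484619
B₀ = V₀ − E₀ = 257.6651 − 198.484619 = 59.180481
e^(−λT) = (B₀·e^(rT)/D − 0.3)/(1 − 0.3) = (59.1805·1.372267/121.7969 − 0.3)/0.7 = 0.52396803
λ = −ln(0.52396803)/8.5071 = 0.075975

B0=59.1805 lambda=0.0760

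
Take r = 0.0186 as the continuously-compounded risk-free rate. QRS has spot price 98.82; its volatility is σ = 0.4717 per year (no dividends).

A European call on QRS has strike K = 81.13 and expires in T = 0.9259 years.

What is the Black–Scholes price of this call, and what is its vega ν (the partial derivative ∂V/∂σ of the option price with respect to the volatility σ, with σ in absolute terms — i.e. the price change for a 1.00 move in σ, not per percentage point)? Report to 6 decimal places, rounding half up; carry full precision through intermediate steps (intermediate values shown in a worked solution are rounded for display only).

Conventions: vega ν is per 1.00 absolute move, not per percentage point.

σ√T = 0.4717·√0.9259 = 0.453887
d₁ = (ln(S/K) + (r+σ²/2)T) / (σ√T) = (ln(98.82/81.13) + (0.0186+0.4717²/2)·0.9259) / 0.453887 = (0.197247 + 0.120229) / 0.453887 = 0.699460
d₂ = d₁ − σ√T = 0.699460 − 0.453887 = 0.245572
e^{−rT} = 0.982926
N(d₁) = 0.757868,  N(d₂) = 0.596993
Call price V = S·N(d₁) − K·e^{−rT}·N(d₂) = 74.892473 − 47.607094 = 27.285378
φ(d₁) = (1/√(2π))·e^{−d₁²/2} = 0.312372
ν = S·φ(d₁)·√T = 29.702913

price = 27.285378
ν = 29.702913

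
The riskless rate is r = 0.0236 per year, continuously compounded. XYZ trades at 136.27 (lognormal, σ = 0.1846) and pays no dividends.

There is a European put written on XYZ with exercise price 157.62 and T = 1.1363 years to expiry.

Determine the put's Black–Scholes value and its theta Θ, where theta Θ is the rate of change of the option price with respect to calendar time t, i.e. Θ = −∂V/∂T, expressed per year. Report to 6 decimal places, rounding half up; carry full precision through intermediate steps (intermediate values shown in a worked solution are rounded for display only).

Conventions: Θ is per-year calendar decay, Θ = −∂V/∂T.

σ√T = 0.1846·√1.1363 = 0.196779
d₁ = (ln(S/K) + (r+σ²/2)T) / (σ√T) = (ln(136.27/157.62) + (0.0236+0.1846²/2)·1.1363) / 0.196779 = (-0.145549 + 0.046178) / 0.196779 = -0.504990
d₂ = d₁ − σ√T = -0.504990 − 0.196779 = -0.701768
e^{−rT} = 0.973540
N(−d₁) = 0.693217,  N(−d₂) = 0.758588
Put price V = K·e^{−rT}·N(−d₂) − S·N(−d₁) = 116.404850 − 94.464676 = 21.940174
φ(d₁) = (1/√(2π))·e^{−d₁²/2} = 0.351184
Θ = −S·φ(d₁)·σ/(2√T) + r·K·e^{−rT}·N(−d₂) = −4.143714 + 2.747154 = -1.396560

price = 21.940174
Θ = -1.396560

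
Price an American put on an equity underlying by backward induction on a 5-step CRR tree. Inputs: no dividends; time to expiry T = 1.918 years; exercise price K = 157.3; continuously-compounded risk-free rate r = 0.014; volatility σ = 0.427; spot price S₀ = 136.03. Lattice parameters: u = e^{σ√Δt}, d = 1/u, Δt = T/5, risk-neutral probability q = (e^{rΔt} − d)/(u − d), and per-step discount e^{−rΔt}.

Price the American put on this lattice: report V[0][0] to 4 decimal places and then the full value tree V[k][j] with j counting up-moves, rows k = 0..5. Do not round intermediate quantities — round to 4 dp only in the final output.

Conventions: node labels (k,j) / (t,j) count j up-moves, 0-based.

Δt=0.38360  u=1.30273  d=0.76762  q=0.44433  discount=0.99464
step 5 (expiry): payoffs max(K−S,0) = 121.0459 95.7726 52.8811 0.0000 0.0000 0.0000
k=4: (k=4,j=0): S=47.2295, K−S=110.0705, hold=109.2280 ⇒ V=110.0705 exercise | (k=4,j=1): S=80.1538, K−S=77.1462, hold=76.3037 ⇒ V=77.1462 exercise | (k=4,j=2): S=136.0300, K−S=21.2700, hold=29.2271 ⇒ V=29.2271 continue | (k=4,j=3): S=230.8583, K−S=0.0000, hold=0.0000 ⇒ V=0.0000 continue | (k=4,j=4): S=391.7927, K−S=0.0000, hold=0.0000 ⇒ V=0.0000 continue
k=3: (k=3,j=0): S=61.5274, K−S=95.7726, hold=94.9301 ⇒ V=95.7726 exercise | (k=3,j=1): S=104.4189, K−S=52.8811, hold=55.5552 ⇒ V=55.5552 continue | (k=3,j=2): S=177.2108, K−S=0.0000, hold=16.1536 ⇒ V=16.1536 continue | (k=3,j=3): S=300.7468, K−S=0.0000, hold=0.0000 ⇒ V=0.0000 continue
k=2: (k=2,j=0): S=80.1538, K−S=77.1462, hold=77.4856 ⇒ V=77.4856 continue | (k=2,j=1): S=136.0300, K−S=21.2700, hold=37.8441 ⇒ V=37.8441 continue | (k=2,j=2): S=230.8583, K−S=0.0000, hold=8.9280 ⇒ V=8.9280 continue
k=1: (k=1,j=0): S=104.4189, K−S=52.8811, hold=59.5510 ⇒ V=59.5510 continue | (k=1,j=1): S=177.2108, K−S=0.0000, hold=24.8620 ⇒ V=24.8620 continue
k=0: (k=0,j=0): S=136.0300, K−S=21.2700, hold=43.9013 ⇒ V=43.9013 continue

price = 43.9013
tree:
43.9013
59.5510 24.8620
77.4856 37.8441 8.9280
95.7726 55.5552 16.1536 0.0000
110.0705 77.1462 29.2271 0.0000 0.0000
121.0459 95.7726 52.8811 0.0000 0.0000 0.0000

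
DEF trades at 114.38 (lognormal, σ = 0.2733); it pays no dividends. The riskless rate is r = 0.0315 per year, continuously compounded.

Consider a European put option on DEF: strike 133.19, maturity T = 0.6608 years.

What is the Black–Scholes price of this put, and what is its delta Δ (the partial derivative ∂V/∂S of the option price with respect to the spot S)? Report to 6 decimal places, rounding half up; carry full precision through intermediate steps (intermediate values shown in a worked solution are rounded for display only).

σ√T = 0.2733·√0.6608 = 0.222164
d₁ = (ln(S/K) + (r+σ²/2)T) / (σ√T) = (ln(114.38/133.19) + (0.0315+0.2733²/2)·0.6608) / 0.222164 = (-0.152250 + 0.045494) / 0.222164 = -0.480530
d₂ = d₁ − σ√T = -0.480530 − 0.222164 = -0.702695
e^{−rT} = 0.979400
N(−d₁) = 0.684575,  N(−d₂) = 0.758877
Put price V = K·e^{−rT}·N(−d₂) − S·N(−d₁) = 98.992671 − 78.301657 = 20.691014
Δ = −N(−d₁) = -0.684575

price = 20.691014
Δ = -0.684575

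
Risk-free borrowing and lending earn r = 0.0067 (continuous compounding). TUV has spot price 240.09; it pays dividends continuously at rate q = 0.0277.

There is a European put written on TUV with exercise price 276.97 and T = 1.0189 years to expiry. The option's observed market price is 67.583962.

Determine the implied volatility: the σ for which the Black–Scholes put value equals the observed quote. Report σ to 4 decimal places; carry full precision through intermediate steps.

At σ = 0.4303 the Black–Scholes value reproduces the quote:
σ√T = 0.4303·√1.0189 = 0.434347
d₁ = (ln(S/K) + (r−q+σ²/2)T) / (σ√T) = (ln(240.09/276.97) + (0.0067−0.0277+0.4303²/2)·1.0189) / 0.434347 = (-0.142895 + 0.072932) / 0.434347 = -0.161077
d₂ = d₁ − σ√T = -0.161077 − 0.434347 = -0.595425
e^{−rT} = 0.993197
e^{−qT} = 0.972171
N(−d₁) = 0.563984,  N(−d₂) = 0.724220
V = K·e^{−rT}·N(−d₂) − S·e^{−qT}·N(−d₁) = 199.222578 − 131.638616 = 67.583962 (the quoted price), and the Black–Scholes price is strictly increasing in σ, so σ is unique

sigma = 0.4303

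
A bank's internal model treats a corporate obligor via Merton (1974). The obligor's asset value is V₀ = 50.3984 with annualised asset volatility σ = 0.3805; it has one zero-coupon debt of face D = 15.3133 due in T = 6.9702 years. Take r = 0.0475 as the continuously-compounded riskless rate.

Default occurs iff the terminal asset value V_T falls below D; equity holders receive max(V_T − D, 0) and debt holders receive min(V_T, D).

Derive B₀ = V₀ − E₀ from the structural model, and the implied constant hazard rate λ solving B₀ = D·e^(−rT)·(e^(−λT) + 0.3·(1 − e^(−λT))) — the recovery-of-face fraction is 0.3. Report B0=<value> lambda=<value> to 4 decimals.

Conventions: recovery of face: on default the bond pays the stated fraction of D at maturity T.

With assets at 50.3984 and a single debt payment of 15.3133 at 6.9702 years:
d₁ = [ln(V₀/D) + (r + σ²/2)T] / (σ√T)
   = [ln(50.3984/15.3133) + (0.0475 + 0.5·0.3805²)·6.9702] / (0.3805·√6.9702)
   = [1.191238 + 0.835658] / 1.004563 = 2.017689
d₂ = d₁ − σ√T = 2.017689 − 1.004563 = 1.013125
N(d₁) = 0.978188,  N(d₂) = 0.844500,  e^(−rT) = 0.718144
E₀ = V₀·N(d₁) − D·e^(−rT)·N(d₂)
   = 50.3984·0.978188 − 15.3133·0.718144·0.844500 = 40.012016
B₀ = V₀ − E₀ = 50.3984 − 40.012016 = 10.386384
e^(−λT) = (B₀·e^(rT)/D − 0.3)/(1 − 0.3) = (10.3864·1.392477/15.3133 − 0.3)/0.7 = 0.92065980
λ = −ln(0.92065980)/6.9702 = 0.011860

B0=10.3864 lambda=0.0119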